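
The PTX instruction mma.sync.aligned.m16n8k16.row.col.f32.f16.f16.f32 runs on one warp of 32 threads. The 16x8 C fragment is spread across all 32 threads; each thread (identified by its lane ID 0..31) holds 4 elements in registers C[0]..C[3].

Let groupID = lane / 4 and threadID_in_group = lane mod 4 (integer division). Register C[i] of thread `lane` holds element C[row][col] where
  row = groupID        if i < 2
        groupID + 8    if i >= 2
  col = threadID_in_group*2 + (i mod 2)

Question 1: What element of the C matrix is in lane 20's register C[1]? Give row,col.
5,1

lane 20->20/4=5, 20 mod 4=0
i=1  r:5+0->5  c:2·0+1->1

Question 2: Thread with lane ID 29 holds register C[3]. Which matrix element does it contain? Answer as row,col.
lane 29: G=7 (29/4), T=1 (29%4)
i=3: r=7+8=15, c=1*2+1=3

15,3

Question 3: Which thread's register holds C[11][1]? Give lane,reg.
r: 11->gid=3,r8=1  c: 1->tid=0,i&1=1
L=3*4+0=12  i=1*2+1=3

12,3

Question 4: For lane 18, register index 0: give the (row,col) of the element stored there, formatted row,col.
18: gr=4,th=2
[0] (4+0,2*2+0) = (4,4)

4,4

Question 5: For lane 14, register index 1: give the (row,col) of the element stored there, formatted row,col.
L=14=>grp=14>>2=3, tig=14&3=2
[1]=>row 3+0=3  col 2·2+1=5

3,5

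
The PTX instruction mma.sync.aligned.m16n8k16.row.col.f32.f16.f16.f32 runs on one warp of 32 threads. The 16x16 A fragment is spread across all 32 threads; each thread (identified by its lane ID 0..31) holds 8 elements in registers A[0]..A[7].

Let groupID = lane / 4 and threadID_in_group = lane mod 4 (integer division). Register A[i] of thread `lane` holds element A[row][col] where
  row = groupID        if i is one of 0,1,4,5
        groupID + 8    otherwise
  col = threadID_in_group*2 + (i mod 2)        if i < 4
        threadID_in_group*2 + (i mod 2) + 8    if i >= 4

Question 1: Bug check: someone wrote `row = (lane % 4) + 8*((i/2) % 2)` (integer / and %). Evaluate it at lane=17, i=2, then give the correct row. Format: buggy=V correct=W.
`(lane % 4) + 8*((i/2) % 2)`[17,2]->9
17: gid=4,tid=1
[2] (4+8,1*2+0+0) = (12,2)
row: 9 vs 12

buggy=9 correct=12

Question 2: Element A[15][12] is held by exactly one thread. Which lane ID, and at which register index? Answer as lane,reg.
r=15→G=7,rhi=1  c=12→chi=1,T=2,p=0
L=7*4+2=30  i=1*4+1*2+0=6

30,6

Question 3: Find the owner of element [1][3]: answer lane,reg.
r: 1->gid=1,r8=0  c: 3->c8=0,tid=1,i&1=1
L=1*4+1=5  i=0*4+0*2+1=1

5,1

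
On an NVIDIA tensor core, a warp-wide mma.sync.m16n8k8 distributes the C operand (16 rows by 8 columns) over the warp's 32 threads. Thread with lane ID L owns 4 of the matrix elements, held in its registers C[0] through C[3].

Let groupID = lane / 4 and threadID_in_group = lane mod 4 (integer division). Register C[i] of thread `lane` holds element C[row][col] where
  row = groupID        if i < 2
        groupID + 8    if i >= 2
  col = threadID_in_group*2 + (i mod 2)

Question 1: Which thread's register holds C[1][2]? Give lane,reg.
5,0

r: 1->gid=1,r8=0  c: 2->tid=1,i&1=0
L=1*4+1=5  i=0*2+0=0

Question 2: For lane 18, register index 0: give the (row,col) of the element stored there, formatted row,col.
4,4

L=18->g=18>>2=4, t=18&3=2
[0]->row 4+0=4  col 2·2+0=4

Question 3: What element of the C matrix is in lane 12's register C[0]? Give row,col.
3,0

lane 12->12/4=3, 12 mod 4=0
i=0  r:3+0->3  c:2·0+0->0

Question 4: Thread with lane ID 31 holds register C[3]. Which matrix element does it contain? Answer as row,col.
L=31⇒gr=31>>2=7, th=31&3=3
[3]⇒row 7+8=15  col 3·2+1=7

15,7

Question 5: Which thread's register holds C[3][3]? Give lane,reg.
13,1

r: 3->gid=3,r8=0  c: 3->tid=1,i&1=1
L=3*4+1=13  i=0*2+1=1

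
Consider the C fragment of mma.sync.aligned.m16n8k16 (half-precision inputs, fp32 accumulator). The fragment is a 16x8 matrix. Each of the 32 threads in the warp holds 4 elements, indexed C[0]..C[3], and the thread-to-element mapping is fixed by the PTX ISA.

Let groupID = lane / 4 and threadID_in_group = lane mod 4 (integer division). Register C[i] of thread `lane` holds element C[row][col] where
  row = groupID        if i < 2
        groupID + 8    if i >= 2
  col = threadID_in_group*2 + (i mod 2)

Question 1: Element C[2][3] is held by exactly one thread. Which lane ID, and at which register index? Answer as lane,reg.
9,1

r:2=>grp=2,rB=0  c:3=>tig=1,lo=1
L=2*4+1=9  i=0*2+1=1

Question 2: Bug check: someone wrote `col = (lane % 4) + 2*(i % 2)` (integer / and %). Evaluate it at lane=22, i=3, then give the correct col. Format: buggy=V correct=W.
`(lane % 4) + 2*(i % 2)`[22,3]->4
22: g=5,t=2
[3] (5+8,2*2+1) = (13,5)
col: 4 vs 5

buggy=4 correct=5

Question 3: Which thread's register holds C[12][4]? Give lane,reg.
r=12⇒gr=4,Rb=1  c=4⇒th=2,odd=0
L=4*4+2=18  i=1*2+0=2

18,2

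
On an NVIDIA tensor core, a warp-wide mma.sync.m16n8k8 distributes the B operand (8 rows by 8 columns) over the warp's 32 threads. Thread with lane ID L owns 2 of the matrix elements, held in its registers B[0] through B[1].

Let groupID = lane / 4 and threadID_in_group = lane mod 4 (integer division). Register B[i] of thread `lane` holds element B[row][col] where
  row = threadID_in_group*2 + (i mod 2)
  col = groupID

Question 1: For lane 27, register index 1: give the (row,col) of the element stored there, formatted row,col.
27: gr=6,th=3
[1] (3*2+1,6) = (7,6)

7,6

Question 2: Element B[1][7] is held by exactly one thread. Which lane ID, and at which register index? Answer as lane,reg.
28,1

c=7→G=7  r=1→T=0,p=1
L=7*4+0=28  i=1=1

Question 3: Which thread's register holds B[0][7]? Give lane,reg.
c=7→G=7  r=0→T=0,p=0
L=7*4+0=28  i=0=0

28,0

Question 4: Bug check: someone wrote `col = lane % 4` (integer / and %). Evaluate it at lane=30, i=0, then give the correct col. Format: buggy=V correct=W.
`lane % 4`[30,0]⇒2
lane 30⇒30/4=7, 30 mod 4=2
i=0  r:2·2+0⇒4  c:7
col: 2 vs 7

buggy=2 correct=7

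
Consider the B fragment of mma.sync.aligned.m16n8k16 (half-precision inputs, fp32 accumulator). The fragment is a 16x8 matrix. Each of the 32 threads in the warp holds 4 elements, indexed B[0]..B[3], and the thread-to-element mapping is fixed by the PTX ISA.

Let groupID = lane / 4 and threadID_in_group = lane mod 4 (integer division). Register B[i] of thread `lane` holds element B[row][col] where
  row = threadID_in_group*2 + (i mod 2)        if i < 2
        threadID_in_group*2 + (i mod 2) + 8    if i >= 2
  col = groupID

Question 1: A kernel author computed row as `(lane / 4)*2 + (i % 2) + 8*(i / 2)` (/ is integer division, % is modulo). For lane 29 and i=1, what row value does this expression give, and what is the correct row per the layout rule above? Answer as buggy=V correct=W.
`(lane / 4)*2 + (i % 2) + 8*(i / 2)`[29,1]→15
29: G=7,T=1
[1] (1*2+1+0,7) = (3,7)
row: 15 vs 3

buggy=15 correct=3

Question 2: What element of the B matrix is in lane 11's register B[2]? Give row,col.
14,2

lane 11: g=2 (11/4), t=3 (11%4)
i=2: r=3*2+0+8=14, c=g=2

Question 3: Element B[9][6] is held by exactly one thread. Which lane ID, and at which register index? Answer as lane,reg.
c=6→G=6  r=9→rhi=1,T=0,p=1
L=6*4+0=24  i=1*2+1=3

24,3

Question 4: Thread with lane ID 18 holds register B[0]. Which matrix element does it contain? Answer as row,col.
18: grp=4,tig=2
[0] (2*2+0+0,4) = (4,4)

4,4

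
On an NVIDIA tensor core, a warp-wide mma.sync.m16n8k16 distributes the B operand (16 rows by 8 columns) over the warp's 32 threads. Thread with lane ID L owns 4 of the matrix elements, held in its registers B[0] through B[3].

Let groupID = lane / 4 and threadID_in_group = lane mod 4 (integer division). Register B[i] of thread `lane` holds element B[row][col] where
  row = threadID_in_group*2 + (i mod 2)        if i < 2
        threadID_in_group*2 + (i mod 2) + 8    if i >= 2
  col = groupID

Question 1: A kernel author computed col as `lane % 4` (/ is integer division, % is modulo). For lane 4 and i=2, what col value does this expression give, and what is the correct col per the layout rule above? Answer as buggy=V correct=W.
`lane % 4`[4,2]->0
4: gid=1,tid=0
[2] (0*2+0+8,1) = (8,1)
col: 0 vs 1

buggy=0 correct=1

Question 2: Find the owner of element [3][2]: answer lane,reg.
9,1

c: 2->gid=2  r: 3->r8=0,tid=1,i&1=1
L=2*4+1=9  i=0*2+1=1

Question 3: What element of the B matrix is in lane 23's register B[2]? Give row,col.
14,5

lane 23: gr=5 (23/4), th=3 (23%4)
i=2: r=3*2+0+8=14, c=gr=5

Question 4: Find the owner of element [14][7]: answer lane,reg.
31,2

c=7→G=7  r=14→rhi=1,T=3,p=0
L=7*4+3=31  i=1*2+0=2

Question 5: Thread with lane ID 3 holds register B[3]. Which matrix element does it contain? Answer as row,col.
lane 3=>3/4=0, 3 mod 4=3
i=3  r:2·3+1+8=>15  c:0

15,0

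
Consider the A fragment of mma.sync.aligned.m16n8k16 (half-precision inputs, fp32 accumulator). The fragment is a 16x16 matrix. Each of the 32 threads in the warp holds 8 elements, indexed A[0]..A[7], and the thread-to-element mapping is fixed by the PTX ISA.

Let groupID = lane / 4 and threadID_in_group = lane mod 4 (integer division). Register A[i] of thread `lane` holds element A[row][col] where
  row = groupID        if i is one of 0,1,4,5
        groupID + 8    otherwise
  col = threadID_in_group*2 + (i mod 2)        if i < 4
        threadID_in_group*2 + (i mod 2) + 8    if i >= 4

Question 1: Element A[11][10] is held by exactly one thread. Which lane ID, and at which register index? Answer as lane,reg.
13,6

r:11=>grp=3,rB=1  c:10=>cB=1,tig=1,lo=0
L=3*4+1=13  i=1*4+1*2+0=6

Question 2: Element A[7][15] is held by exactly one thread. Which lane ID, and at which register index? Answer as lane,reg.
r: 7->gid=7,r8=0  c: 15->c8=1,tid=3,i&1=1
L=7*4+3=31  i=1*4+0*2+1=5

31,5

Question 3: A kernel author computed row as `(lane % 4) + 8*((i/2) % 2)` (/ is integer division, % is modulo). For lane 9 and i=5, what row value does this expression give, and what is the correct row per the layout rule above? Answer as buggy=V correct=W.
`(lane % 4) + 8*((i/2) % 2)`[9,5]->1
lane 9: g=2 (9/4), t=1 (9%4)
i=5: r=2+0=2, c=1*2+1+8=11
row: 1 vs 2

buggy=1 correct=2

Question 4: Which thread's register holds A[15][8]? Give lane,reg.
28,6

r: 15->gid=7,r8=1  c: 8->c8=1,tid=0,i&1=0
L=7*4+0=28  i=1*4+1*2+0=6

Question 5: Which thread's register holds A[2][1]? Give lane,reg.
8,1

r=2→G=2,rhi=0  c=1→chi=0,T=0,p=1
L=2*4+0=8  i=0*4+0*2+1=1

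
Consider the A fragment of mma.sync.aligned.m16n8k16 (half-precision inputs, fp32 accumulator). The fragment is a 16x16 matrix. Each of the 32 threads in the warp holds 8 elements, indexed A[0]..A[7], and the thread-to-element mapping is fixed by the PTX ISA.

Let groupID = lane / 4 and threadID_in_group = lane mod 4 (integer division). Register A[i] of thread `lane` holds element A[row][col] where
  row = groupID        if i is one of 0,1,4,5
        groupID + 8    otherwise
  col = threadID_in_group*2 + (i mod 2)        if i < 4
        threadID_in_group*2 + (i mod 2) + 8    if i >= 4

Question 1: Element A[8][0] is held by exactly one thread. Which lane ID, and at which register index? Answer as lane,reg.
0,2

r=8→G=0,rhi=1  c=0→chi=0,T=0,p=0
L=0*4+0=0  i=0*4+1*2+0=2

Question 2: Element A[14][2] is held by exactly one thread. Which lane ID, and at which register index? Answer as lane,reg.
25,2

r: 14->gid=6,r8=1  c: 2->c8=0,tid=1,i&1=0
L=6*4+1=25  i=0*4+1*2+0=2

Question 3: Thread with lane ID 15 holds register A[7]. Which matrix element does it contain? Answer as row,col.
lane 15: gr=3 (15/4), th=3 (15%4)
i=7: r=3+8=11, c=3*2+1+8=15

11,15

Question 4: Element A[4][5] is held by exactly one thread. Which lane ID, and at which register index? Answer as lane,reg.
r=4⇒gr=4,Rb=0  c=5⇒Cb=0,th=2,odd=1
L=4*4+2=18  i=0*4+0*2+1=1

18,1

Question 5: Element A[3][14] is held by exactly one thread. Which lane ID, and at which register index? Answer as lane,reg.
15,4

r=3⇒gr=3,Rb=0  c=14⇒Cb=1,th=3,odd=0
L=3*4+3=15  i=1*4+0*2+0=4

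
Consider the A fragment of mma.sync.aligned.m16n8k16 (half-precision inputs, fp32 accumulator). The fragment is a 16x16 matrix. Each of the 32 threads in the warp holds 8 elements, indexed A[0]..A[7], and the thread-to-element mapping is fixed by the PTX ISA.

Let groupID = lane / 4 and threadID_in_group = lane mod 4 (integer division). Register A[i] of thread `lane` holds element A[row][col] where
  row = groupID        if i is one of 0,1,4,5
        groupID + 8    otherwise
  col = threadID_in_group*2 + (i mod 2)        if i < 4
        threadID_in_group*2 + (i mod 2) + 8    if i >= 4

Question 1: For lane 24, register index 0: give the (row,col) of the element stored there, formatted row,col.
6,0

lane 24: g=6 (24/4), t=0 (24%4)
i=0: r=6+0=6, c=0*2+0+0=0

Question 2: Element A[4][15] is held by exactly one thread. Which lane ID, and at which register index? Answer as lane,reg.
r=4⇒gr=4,Rb=0  c=15⇒Cb=1,th=3,odd=1
L=4*4+3=19  i=1*4+0*2+1=5

19,5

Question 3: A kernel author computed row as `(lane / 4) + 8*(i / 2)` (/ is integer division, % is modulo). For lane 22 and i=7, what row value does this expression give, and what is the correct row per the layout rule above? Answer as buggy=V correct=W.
`(lane / 4) + 8*(i / 2)`[22,7]→29
lane 22→22/4=5, 22 mod 4=2
i=7  r:5+8→13  c:2·2+1+8→13
row: 29 vs 13

buggy=29 correct=13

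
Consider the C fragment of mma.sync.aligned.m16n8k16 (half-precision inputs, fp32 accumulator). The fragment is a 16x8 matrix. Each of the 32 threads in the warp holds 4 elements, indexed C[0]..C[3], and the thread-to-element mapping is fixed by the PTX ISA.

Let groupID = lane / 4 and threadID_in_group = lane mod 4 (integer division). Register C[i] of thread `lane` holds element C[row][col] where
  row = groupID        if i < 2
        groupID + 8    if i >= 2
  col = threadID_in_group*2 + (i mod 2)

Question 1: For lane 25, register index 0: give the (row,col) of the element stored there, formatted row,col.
6,2

lane 25=>25/4=6, 25 mod 4=1
i=0  r:6+0=>6  c:2·1+0=>2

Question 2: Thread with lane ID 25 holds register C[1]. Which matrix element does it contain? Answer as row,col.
lane 25: gid=6 (25/4), tid=1 (25%4)
i=1: r=6+0=6, c=1*2+1=3

6,3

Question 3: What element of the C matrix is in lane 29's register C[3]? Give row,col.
L=29⇒gr=29>>2=7, th=29&3=1
[3]⇒row 7+8=15  col 1·2+1=3

15,3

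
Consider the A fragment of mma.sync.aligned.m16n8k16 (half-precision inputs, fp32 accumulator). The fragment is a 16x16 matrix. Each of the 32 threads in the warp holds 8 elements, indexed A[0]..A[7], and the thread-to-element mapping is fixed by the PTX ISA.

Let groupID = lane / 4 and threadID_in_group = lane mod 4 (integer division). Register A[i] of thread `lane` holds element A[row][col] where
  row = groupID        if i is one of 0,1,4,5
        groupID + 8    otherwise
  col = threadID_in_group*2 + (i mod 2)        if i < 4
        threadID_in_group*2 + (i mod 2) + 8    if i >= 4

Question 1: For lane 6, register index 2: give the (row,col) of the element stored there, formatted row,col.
9,4

6: grp=1,tig=2
[2] (1+8,2*2+0+0) = (9,4)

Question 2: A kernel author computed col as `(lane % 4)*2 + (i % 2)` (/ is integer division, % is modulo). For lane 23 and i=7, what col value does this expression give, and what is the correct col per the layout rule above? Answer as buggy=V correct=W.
buggy=7 correct=15

`(lane % 4)*2 + (i % 2)`[23,7]=>7
L=23=>grp=23>>2=5, tig=23&3=3
[7]=>row 5+8=13  col 3·2+1+8=15
col: 7 vs 15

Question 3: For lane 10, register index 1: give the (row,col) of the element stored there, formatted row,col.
2,5

lane 10->10/4=2, 10 mod 4=2
i=1  r:2+0->2  c:2·2+1+0->5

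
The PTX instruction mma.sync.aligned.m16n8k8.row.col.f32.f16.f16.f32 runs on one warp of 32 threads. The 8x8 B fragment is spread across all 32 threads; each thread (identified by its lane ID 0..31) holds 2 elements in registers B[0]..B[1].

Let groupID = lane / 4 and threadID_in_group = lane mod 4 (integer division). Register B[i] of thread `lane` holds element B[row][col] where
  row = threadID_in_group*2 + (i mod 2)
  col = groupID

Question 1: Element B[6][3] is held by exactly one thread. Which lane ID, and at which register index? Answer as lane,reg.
15,0

c=3⇒gr=3  r=6⇒th=3,odd=0
L=3*4+3=15  i=0=0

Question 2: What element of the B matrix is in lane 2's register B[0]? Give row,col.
4,0

L=2->g=2>>2=0, t=2&3=2
[0]->row 2·2+0=4  col g=0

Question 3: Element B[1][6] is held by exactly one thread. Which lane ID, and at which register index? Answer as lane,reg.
24,1

c=6->g=6  r=1->t=0,b0=1
L=6*4+0=24  i=1=1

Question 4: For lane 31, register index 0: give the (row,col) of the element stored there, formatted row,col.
lane 31: gr=7 (31/4), th=3 (31%4)
i=0: r=3*2+0=6, c=gr=7

6,7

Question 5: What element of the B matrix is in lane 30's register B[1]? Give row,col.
L=30->gid=30>>2=7, tid=30&3=2
[1]->row 2·2+1=5  col gid=7

5,7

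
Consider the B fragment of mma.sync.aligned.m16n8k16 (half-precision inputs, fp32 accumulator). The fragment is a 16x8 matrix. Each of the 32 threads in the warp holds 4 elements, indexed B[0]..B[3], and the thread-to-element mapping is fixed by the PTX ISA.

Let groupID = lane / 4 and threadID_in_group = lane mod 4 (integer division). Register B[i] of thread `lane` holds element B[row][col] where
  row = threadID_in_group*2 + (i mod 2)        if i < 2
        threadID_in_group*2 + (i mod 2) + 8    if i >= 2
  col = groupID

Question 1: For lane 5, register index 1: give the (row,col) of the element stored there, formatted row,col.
3,1

5: G=1,T=1
[1] (1*2+1+0,1) = (3,1)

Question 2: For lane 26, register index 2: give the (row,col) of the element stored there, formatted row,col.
12,6

lane 26: grp=6 (26/4), tig=2 (26%4)
i=2: r=2*2+0+8=12, c=grp=6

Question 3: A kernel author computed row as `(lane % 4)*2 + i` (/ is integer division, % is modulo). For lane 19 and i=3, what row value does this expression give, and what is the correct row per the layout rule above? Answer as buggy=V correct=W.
buggy=9 correct=15

`(lane % 4)*2 + i`[19,3]→9
lane 19: G=4 (19/4), T=3 (19%4)
i=3: r=3*2+1+8=15, c=G=4
row: 9 vs 15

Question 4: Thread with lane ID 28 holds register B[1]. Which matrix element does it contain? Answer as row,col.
1,7

L=28⇒gr=28>>2=7, th=28&3=0
[1]⇒row 0·2+1+0=1  col gr=7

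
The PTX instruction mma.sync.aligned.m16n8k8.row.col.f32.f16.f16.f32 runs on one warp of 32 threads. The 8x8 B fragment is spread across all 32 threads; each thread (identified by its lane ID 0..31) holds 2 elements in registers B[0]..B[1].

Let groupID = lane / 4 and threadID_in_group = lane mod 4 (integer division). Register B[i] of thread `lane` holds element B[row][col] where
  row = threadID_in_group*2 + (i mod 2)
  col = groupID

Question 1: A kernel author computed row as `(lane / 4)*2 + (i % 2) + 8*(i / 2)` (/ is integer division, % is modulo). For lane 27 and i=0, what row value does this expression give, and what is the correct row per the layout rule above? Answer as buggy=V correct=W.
`(lane / 4)*2 + (i % 2) + 8*(i / 2)`[27,0]⇒12
27: gr=6,th=3
[0] (3*2+0,6) = (6,6)
row: 12 vs 6

buggy=12 correct=6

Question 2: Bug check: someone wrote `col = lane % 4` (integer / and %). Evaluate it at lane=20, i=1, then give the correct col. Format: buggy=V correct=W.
`lane % 4`[20,1]=>0
20: grp=5,tig=0
[1] (0*2+1,5) = (1,5)
col: 0 vs 5

buggy=0 correct=5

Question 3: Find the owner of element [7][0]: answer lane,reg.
3,1

c=0⇒gr=0  r=7⇒th=3,odd=1
L=0*4+3=3  i=1=1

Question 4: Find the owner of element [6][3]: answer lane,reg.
15,0

c:3=>grp=3  r:6=>tig=3,lo=0
L=3*4+3=15  i=0=0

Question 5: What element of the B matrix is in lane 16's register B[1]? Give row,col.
1,4

16: G=4,T=0
[1] (0*2+1,4) = (1,4)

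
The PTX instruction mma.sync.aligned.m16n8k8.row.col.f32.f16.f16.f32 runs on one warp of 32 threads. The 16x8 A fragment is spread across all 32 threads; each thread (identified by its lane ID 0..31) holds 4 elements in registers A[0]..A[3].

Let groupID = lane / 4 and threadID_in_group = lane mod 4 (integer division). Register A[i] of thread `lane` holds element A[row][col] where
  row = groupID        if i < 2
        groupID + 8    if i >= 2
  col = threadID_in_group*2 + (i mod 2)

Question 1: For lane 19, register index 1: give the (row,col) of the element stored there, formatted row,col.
4,7

L=19->g=19>>2=4, t=19&3=3
[1]->row 4+0=4  col 3·2+1=7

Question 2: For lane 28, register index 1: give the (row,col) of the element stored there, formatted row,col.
7,1

lane 28=>28/4=7, 28 mod 4=0
i=1  r:7+0=>7  c:2·0+1=>1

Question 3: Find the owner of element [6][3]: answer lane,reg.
25,1

r: 6->gid=6,r8=0  c: 3->tid=1,i&1=1
L=6*4+1=25  i=0*2+1=1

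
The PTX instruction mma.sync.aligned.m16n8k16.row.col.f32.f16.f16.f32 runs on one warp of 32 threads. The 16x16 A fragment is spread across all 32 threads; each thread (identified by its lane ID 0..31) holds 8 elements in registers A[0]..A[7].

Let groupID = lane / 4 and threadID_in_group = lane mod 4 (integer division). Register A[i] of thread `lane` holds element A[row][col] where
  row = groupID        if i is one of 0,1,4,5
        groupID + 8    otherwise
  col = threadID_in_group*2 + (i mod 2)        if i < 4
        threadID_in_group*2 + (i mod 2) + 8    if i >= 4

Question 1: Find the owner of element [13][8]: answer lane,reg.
20,6

r=13->g=5,rb=1  c=8->cb=1,t=0,b0=0
L=5*4+0=20  i=1*4+1*2+0=6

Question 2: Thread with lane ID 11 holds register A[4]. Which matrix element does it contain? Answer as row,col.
L=11→G=11>>2=2, T=11&3=3
[4]→row 2+0=2  col 3·2+0+8=14

2,14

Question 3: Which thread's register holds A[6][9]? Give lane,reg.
24,5

r=6⇒gr=6,Rb=0  c=9⇒Cb=1,th=0,odd=1
L=6*4+0=24  i=1*4+0*2+1=5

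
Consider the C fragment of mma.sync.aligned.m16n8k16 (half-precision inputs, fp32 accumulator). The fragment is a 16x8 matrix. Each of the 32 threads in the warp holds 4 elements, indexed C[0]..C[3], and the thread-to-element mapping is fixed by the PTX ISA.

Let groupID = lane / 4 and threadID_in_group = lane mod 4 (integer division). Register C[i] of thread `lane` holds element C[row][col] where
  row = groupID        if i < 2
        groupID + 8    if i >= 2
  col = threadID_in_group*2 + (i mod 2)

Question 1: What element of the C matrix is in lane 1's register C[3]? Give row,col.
8,3

lane 1: gr=0 (1/4), th=1 (1%4)
i=3: r=0+8=8, c=1*2+1=3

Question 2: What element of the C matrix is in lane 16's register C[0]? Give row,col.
lane 16->16/4=4, 16 mod 4=0
i=0  r:4+0->4  c:2·0+0->0

4,0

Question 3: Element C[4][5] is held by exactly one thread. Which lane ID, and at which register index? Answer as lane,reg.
r:4=>grp=4,rB=0  c:5=>tig=2,lo=1
L=4*4+2=18  i=0*2+1=1

18,1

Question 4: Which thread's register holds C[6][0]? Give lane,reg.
r: 6->gid=6,r8=0  c: 0->tid=0,i&1=0
L=6*4+0=24  i=0*2+0=0

24,0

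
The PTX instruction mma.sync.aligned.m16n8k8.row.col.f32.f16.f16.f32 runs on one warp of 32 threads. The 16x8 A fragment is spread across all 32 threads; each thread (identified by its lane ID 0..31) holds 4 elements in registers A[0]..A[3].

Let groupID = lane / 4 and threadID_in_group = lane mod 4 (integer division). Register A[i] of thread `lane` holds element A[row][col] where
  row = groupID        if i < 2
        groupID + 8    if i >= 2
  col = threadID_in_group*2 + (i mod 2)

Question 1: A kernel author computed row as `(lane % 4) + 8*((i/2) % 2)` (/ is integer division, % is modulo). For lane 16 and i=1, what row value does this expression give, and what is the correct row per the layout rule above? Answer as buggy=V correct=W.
`(lane % 4) + 8*((i/2) % 2)`[16,1]→0
16: G=4,T=0
[1] (4+0,0*2+1) = (4,1)
row: 0 vs 4

buggy=0 correct=4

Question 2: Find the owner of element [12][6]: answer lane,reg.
r=12->g=4,rb=1  c=6->t=3,b0=0
L=4*4+3=19  i=1*2+0=2

19,2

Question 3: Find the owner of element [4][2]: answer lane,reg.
r=4→G=4,rhi=0  c=2→T=1,p=0
L=4*4+1=17  i=0*2+0=0

17,0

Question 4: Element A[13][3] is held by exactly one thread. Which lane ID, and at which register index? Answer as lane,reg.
r=13->g=5,rb=1  c=3->t=1,b0=1
L=5*4+1=21  i=1*2+1=3

21,3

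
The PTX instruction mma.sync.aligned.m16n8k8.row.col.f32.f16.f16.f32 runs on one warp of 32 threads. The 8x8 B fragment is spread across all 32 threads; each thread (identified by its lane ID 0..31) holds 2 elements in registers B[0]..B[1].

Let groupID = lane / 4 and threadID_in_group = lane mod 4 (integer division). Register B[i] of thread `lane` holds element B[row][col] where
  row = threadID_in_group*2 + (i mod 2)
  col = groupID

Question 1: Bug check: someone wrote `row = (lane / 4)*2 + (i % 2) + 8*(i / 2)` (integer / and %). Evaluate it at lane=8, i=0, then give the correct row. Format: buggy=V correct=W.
`(lane / 4)*2 + (i % 2) + 8*(i / 2)`[8,0]⇒4
8: gr=2,th=0
[0] (0*2+0,2) = (0,2)
row: 4 vs 0

buggy=4 correct=0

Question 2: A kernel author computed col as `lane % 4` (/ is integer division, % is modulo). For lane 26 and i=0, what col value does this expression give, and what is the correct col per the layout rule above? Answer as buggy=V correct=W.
buggy=2 correct=6

`lane % 4`[26,0]⇒2
26: gr=6,th=2
[0] (2*2+0,6) = (4,6)
col: 2 vs 6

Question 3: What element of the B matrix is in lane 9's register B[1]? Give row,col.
lane 9=>9/4=2, 9 mod 4=1
i=1  r:2·1+1=>3  c:2

3,2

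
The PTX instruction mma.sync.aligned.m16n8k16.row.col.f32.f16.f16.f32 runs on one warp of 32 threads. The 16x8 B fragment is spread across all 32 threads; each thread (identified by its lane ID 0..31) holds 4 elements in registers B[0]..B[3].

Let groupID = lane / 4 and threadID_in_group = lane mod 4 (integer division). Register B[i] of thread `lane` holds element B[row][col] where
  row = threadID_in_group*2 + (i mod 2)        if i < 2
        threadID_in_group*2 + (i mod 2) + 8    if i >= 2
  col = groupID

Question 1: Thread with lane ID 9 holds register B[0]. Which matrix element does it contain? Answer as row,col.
2,2

lane 9->9/4=2, 9 mod 4=1
i=0  r:2·1+0+0->2  c:2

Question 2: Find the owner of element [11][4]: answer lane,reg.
17,3

c: 4->gid=4  r: 11->r8=1,tid=1,i&1=1
L=4*4+1=17  i=1*2+1=3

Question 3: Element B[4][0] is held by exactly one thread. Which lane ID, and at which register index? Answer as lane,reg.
c=0⇒gr=0  r=4⇒Rb=0,th=2,odd=0
L=0*4+2=2  i=0*2+0=0

2,0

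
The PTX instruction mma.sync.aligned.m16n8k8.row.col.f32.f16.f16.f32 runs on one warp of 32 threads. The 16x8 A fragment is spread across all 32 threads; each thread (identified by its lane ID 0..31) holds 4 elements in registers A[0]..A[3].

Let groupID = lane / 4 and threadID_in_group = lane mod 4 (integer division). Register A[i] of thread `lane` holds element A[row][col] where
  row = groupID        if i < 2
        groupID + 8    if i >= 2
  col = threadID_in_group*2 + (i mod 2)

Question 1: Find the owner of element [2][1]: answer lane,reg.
r=2⇒gr=2,Rb=0  c=1⇒th=0,odd=1
L=2*4+0=8  i=0*2+1=1

8,1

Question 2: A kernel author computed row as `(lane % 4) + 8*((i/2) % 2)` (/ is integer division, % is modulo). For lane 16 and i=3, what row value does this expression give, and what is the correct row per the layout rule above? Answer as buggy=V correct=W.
buggy=8 correct=12

`(lane % 4) + 8*((i/2) % 2)`[16,3]->8
16: g=4,t=0
[3] (4+8,0*2+1) = (12,1)
row: 8 vs 12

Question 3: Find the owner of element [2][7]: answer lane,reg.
11,1

r:2=>grp=2,rB=0  c:7=>tig=3,lo=1
L=2*4+3=11  i=0*2+1=1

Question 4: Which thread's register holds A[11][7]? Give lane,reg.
r: 11->gid=3,r8=1  c: 7->tid=3,i&1=1
L=3*4+3=15  i=1*2+1=3

15,3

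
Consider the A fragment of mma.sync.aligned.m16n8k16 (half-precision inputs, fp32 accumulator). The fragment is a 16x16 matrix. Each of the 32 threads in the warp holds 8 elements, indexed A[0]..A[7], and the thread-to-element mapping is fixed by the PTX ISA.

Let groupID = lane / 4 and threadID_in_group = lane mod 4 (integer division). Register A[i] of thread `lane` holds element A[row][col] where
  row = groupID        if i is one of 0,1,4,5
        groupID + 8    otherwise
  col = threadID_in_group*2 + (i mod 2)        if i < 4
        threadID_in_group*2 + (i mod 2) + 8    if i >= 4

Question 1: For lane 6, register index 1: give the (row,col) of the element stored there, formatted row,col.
lane 6: G=1 (6/4), T=2 (6%4)
i=1: r=1+0=1, c=2*2+1+0=5

1,5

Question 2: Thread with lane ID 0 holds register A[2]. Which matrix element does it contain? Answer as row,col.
lane 0: gid=0 (0/4), tid=0 (0%4)
i=2: r=0+8=8, c=0*2+0+0=0

8,0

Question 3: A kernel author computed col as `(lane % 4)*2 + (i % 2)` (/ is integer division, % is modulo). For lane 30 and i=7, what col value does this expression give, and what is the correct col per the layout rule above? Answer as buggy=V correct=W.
buggy=5 correct=13

`(lane % 4)*2 + (i % 2)`[30,7]->5
30: g=7,t=2
[7] (7+8,2*2+1+8) = (15,13)
col: 5 vs 13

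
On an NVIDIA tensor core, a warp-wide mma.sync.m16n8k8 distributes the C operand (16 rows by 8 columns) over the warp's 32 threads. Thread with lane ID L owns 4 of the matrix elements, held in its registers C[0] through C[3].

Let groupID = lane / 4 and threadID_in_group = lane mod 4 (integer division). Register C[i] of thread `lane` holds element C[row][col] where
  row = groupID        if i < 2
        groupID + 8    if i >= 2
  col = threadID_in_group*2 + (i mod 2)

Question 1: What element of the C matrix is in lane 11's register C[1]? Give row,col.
11: grp=2,tig=3
[1] (2+0,3*2+1) = (2,7)

2,7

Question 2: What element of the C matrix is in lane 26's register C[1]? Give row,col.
6,5

lane 26→26/4=6, 26 mod 4=2
i=1  r:6+0→6  c:2·2+1→5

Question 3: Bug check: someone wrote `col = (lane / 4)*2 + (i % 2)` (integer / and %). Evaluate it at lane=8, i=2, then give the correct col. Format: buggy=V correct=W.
`(lane / 4)*2 + (i % 2)`[8,2]→4
lane 8→8/4=2, 8 mod 4=0
i=2  r:2+8→10  c:2·0+0→0
col: 4 vs 0

buggy=4 correct=0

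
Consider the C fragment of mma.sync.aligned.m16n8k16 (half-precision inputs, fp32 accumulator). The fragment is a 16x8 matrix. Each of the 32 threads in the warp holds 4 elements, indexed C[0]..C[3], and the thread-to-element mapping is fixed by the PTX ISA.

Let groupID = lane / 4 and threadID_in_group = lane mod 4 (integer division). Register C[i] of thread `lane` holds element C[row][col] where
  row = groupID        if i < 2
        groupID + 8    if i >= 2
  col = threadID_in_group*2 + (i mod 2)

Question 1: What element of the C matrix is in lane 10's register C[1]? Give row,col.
10: G=2,T=2
[1] (2+0,2*2+1) = (2,5)

2,5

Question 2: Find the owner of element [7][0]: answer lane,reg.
r=7→G=7,rhi=0  c=0→T=0,p=0
L=7*4+0=28  i=0*2+0=0

28,0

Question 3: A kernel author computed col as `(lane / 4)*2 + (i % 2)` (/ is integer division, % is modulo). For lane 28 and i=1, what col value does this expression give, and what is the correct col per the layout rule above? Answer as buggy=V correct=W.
`(lane / 4)*2 + (i % 2)`[28,1]->15
lane 28: gid=7 (28/4), tid=0 (28%4)
i=1: r=7+0=7, c=0*2+1=1
col: 15 vs 1

buggy=15 correct=1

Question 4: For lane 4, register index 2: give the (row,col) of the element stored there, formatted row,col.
9,0

lane 4=>4/4=1, 4 mod 4=0
i=2  r:1+8=>9  c:2·0+0=>0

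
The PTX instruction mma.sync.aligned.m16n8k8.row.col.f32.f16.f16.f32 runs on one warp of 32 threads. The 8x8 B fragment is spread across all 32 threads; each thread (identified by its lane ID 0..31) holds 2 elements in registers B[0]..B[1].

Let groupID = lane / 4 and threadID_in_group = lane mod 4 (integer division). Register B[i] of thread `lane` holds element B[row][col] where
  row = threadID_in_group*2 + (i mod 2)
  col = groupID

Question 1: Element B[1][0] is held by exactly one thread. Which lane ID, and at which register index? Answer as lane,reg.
0,1

c=0->g=0  r=1->t=0,b0=1
L=0*4+0=0  i=1=1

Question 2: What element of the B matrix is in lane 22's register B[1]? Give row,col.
L=22⇒gr=22>>2=5, th=22&3=2
[1]⇒row 2·2+1=5  col gr=5

5,5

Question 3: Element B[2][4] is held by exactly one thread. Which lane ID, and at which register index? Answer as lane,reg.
c:4=>grp=4  r:2=>tig=1,lo=0
L=4*4+1=17  i=0=0

17,0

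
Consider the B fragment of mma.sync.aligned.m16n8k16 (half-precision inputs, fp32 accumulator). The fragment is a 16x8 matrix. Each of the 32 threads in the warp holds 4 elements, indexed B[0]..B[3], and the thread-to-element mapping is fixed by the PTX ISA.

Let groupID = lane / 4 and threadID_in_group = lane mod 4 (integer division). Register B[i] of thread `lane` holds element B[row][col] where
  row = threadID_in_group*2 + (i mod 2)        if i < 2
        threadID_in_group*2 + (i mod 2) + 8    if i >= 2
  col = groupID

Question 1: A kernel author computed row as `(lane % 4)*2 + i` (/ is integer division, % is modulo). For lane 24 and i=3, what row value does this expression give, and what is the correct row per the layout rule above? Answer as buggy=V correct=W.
buggy=3 correct=9

`(lane % 4)*2 + i`[24,3]⇒3
L=24⇒gr=24>>2=6, th=24&3=0
[3]⇒row 0·2+1+8=9  col gr=6
row: 3 vs 9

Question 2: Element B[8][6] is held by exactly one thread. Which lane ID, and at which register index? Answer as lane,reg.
24,2

c=6⇒gr=6  r=8⇒Rb=1,th=0,odd=0
L=6*4+0=24  i=1*2+0=2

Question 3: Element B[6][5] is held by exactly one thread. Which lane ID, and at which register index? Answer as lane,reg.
c: 5->gid=5  r: 6->r8=0,tid=3,i&1=0
L=5*4+3=23  i=0*2+0=0

23,0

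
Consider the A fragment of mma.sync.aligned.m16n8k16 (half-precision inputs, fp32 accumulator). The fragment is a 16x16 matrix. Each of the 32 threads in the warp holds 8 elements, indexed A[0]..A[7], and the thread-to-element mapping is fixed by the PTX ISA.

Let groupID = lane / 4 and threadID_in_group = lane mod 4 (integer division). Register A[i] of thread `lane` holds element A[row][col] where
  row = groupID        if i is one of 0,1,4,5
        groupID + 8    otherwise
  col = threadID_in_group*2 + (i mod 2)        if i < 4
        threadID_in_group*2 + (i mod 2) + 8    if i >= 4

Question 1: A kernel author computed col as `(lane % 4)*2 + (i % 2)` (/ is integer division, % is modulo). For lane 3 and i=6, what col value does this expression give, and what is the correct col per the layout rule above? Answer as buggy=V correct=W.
buggy=6 correct=14

`(lane % 4)*2 + (i % 2)`[3,6]=>6
3: grp=0,tig=3
[6] (0+8,3*2+0+8) = (8,14)
col: 6 vs 14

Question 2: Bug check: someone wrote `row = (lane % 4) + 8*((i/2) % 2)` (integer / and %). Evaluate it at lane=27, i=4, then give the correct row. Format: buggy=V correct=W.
`(lane % 4) + 8*((i/2) % 2)`[27,4]=>3
27: grp=6,tig=3
[4] (6+0,3*2+0+8) = (6,14)
row: 3 vs 6

buggy=3 correct=6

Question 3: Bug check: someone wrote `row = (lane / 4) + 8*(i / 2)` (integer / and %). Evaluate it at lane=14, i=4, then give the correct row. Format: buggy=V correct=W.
`(lane / 4) + 8*(i / 2)`[14,4]=>19
lane 14=>14/4=3, 14 mod 4=2
i=4  r:3+0=>3  c:2·2+0+8=>12
row: 19 vs 3

buggy=19 correct=3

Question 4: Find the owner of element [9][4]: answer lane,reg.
6,2

r=9→G=1,rhi=1  c=4→chi=0,T=2,p=0
L=1*4+2=6  i=0*4+1*2+0=2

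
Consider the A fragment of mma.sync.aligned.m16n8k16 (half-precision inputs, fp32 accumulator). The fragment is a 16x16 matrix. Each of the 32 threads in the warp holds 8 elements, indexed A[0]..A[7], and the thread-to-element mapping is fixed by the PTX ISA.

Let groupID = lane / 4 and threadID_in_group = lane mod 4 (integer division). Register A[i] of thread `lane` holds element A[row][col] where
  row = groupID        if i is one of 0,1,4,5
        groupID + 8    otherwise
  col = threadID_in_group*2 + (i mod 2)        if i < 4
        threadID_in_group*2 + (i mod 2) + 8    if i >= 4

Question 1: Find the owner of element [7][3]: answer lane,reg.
29,1

r=7->g=7,rb=0  c=3->cb=0,t=1,b0=1
L=7*4+1=29  i=0*4+0*2+1=1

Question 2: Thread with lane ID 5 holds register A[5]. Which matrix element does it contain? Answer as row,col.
1,11

5: g=1,t=1
[5] (1+0,1*2+1+8) = (1,11)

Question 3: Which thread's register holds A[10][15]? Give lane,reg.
11,7

r=10->g=2,rb=1  c=15->cb=1,t=3,b0=1
L=2*4+3=11  i=1*4+1*2+1=7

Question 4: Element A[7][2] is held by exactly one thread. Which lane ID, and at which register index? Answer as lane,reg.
29,0

r=7⇒gr=7,Rb=0  c=2⇒Cb=0,th=1,odd=0
L=7*4+1=29  i=0*4+0*2+0=0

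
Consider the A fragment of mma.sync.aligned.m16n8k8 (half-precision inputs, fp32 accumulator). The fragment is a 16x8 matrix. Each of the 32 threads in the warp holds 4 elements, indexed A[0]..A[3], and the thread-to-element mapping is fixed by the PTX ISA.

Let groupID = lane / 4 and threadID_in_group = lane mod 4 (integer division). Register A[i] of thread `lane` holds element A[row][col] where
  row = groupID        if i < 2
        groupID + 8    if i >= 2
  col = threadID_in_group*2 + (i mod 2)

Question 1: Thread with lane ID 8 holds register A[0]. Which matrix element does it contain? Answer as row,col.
2,0

lane 8->8/4=2, 8 mod 4=0
i=0  r:2+0->2  c:2·0+0->0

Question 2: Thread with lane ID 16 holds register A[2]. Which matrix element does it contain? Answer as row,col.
12,0

lane 16⇒16/4=4, 16 mod 4=0
i=2  r:4+8⇒12  c:2·0+0⇒0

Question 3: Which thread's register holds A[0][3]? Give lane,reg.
r:0=>grp=0,rB=0  c:3=>tig=1,lo=1
L=0*4+1=1  i=0*2+1=1

1,1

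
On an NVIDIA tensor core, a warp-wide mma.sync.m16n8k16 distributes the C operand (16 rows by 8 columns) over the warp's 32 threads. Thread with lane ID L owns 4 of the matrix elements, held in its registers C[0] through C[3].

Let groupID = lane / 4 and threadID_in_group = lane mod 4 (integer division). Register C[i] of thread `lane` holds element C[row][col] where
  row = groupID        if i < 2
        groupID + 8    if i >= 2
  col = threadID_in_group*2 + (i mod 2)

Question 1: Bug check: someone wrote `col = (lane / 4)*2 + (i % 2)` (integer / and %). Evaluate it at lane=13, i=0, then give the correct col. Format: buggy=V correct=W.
buggy=6 correct=2

`(lane / 4)*2 + (i % 2)`[13,0]->6
lane 13: g=3 (13/4), t=1 (13%4)
i=0: r=3+0=3, c=1*2+0=2
col: 6 vs 2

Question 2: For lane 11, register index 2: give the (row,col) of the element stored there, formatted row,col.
10,6

lane 11→11/4=2, 11 mod 4=3
i=2  r:2+8→10  c:2·3+0→6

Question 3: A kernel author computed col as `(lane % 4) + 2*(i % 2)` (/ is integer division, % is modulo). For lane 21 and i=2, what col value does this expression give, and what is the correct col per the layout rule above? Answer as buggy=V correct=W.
`(lane % 4) + 2*(i % 2)`[21,2]⇒1
lane 21⇒21/4=5, 21 mod 4=1
i=2  r:5+8⇒13  c:2·1+0⇒2
col: 1 vs 2

buggy=1 correct=2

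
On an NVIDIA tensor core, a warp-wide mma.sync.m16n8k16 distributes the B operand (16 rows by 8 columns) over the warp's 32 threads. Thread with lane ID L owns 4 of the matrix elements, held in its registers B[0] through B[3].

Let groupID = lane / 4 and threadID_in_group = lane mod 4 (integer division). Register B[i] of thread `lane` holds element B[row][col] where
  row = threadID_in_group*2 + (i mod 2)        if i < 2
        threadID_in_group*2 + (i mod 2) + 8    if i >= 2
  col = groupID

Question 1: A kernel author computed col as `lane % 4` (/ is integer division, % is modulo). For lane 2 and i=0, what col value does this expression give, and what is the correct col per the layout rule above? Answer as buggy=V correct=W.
`lane % 4`[2,0]⇒2
2: gr=0,th=2
[0] (2*2+0+0,0) = (4,0)
col: 2 vs 0

buggy=2 correct=0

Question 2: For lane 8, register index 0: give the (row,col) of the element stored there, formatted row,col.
lane 8: gid=2 (8/4), tid=0 (8%4)
i=0: r=0*2+0+0=0, c=gid=2

0,2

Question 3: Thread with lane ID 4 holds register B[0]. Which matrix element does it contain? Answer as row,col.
L=4=>grp=4>>2=1, tig=4&3=0
[0]=>row 0·2+0+0=0  col grp=1

0,1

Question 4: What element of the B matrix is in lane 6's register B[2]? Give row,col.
12,1

lane 6: grp=1 (6/4), tig=2 (6%4)
i=2: r=2*2+0+8=12, c=grp=1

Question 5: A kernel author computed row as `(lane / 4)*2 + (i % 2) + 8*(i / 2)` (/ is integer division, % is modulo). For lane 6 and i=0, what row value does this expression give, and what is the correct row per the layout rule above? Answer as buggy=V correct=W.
`(lane / 4)*2 + (i % 2) + 8*(i / 2)`[6,0]->2
lane 6->6/4=1, 6 mod 4=2
i=0  r:2·2+0+0->4  c:1
row: 2 vs 4

buggy=2 correct=4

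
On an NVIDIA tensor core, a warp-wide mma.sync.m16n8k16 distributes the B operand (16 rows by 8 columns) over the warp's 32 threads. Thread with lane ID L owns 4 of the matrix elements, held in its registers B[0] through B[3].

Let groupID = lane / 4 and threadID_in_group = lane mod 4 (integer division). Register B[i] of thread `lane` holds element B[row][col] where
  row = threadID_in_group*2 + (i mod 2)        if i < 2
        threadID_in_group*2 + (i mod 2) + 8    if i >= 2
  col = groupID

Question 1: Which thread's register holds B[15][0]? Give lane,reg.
3,3

c=0→G=0  r=15→rhi=1,T=3,p=1
L=0*4+3=3  i=1*2+1=3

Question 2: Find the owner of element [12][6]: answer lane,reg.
c:6=>grp=6  r:12=>rB=1,tig=2,lo=0
L=6*4+2=26  i=1*2+0=2

26,2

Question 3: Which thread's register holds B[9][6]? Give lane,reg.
c=6→G=6  r=9→rhi=1,T=0,p=1
L=6*4+0=24  i=1*2+1=3

24,3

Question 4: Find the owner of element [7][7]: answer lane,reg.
31,1

c=7⇒gr=7  r=7⇒Rb=0,th=3,odd=1
L=7*4+3=31  i=0*2+1=1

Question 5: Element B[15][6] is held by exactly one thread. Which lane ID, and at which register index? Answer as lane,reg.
27,3

c:6=>grp=6  r:15=>rB=1,tig=3,lo=1
L=6*4+3=27  i=1*2+1=3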